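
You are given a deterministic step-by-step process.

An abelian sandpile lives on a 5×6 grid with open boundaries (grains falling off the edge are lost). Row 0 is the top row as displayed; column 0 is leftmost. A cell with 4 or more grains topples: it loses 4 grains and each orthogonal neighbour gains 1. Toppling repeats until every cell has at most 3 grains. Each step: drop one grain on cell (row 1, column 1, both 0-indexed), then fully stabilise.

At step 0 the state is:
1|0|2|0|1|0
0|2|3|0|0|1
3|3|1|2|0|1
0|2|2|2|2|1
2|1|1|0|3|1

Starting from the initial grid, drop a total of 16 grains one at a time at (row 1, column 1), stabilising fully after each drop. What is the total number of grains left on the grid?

k=0  1|0|2|0|1|0
0|2|3|0|0|1
3|3|1|2|0|1
0|2|2|2|2|1
2|1|1|0|3|1
k=1  1|0|2|0|1|0
0|3|3|0|0|1
3|3|1|2|0|1
0|2|2|2|2|1
2|1|1|0|3|1
k=2  1|1|3|0|1|0
2|2|0|1|0|1
0|1|3|2|0|1
1|3|2|2|2|1
2|1|1|0|3|1
k=3  1|1|3|0|1|0
2|3|0|1|0|1
0|1|3|2|0|1
1|3|2|2|2|1
2|1|1|0|3|1
k=4  1|2|3|0|1|0
3|0|1|1|0|1
0|2|3|2|0|1
1|3|2|2|2|1
2|1|1|0|3|1
k=5  1|2|3|0|1|0
3|1|1|1|0|1
0|2|3|2|0|1
1|3|2|2|2|1
2|1|1|0|3|1
k=6  1|2|3|0|1|0
3|2|1|1|0|1
0|2|3|2|0|1
1|3|2|2|2|1
2|1|1|0|3|1
k=7  1|2|3|0|1|0
3|3|1|1|0|1
0|2|3|2|0|1
1|3|2|2|2|1
2|1|1|0|3|1
k=8  2|3|3|0|1|0
0|1|2|1|0|1
1|3|3|2|0|1
1|3|2|2|2|1
2|1|1|0|3|1
k=9  2|3|3|0|1|0
0|2|2|1|0|1
1|3|3|2|0|1
1|3|2|2|2|1
2|1|1|0|3|1
k=10  2|3|3|0|1|0
0|3|2|1|0|1
1|3|3|2|0|1
1|3|2|2|2|1
2|1|1|0|3|1
k=11  3|1|1|1|1|0
1|3|1|2|0|1
2|2|2|3|0|1
2|1|0|3|2|1
2|2|2|0|3|1
k=12  3|2|1|1|1|0
2|0|2|2|0|1
2|3|2|3|0|1
2|1|0|3|2|1
2|2|2|0|3|1
k=13  3|2|1|1|1|0
2|1|2|2|0|1
2|3|2|3|0|1
2|1|0|3|2|1
2|2|2|0|3|1
k=14  3|2|1|1|1|0
2|2|2|2|0|1
2|3|2|3|0|1
2|1|0|3|2|1
2|2|2|0|3|1
k=15  3|2|1|1|1|0
2|3|2|2|0|1
2|3|2|3|0|1
2|1|0|3|2|1
2|2|2|0|3|1
k=16  3|3|1|1|1|0
3|1|3|2|0|1
3|0|3|3|0|1
2|2|0|3|2|1
2|2|2|0|3|1

49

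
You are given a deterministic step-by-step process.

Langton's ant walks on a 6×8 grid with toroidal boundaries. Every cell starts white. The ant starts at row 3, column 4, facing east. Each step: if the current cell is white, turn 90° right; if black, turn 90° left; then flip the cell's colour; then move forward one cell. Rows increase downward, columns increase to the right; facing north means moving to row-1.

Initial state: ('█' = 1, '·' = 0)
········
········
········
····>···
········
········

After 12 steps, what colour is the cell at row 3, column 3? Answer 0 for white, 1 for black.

1

k=0  ········
········
········
····>···
········
········
k=1  ········
········
········
····█···
····v···
········
k=2  ········
········
········
····█···
···<█···
········
k=3  ········
········
········
···^█···
···██···
········
k=4  ········
········
········
···█>···
···██···
········
k=5  ········
········
····^···
···█····
···██···
········
k=6  ········
········
····█>··
···█····
···██···
········
k=7  ········
········
····██··
···█·v··
···██···
········
k=8  ········
········
····██··
···█<█··
···██···
········
k=9  ········
········
····^█··
···███··
···██···
········
k=10  ········
········
···<·█··
···███··
···██···
········
k=11  ········
···^····
···█·█··
···███··
···██···
········
k=12  ········
···█>···
···█·█··
···███··
···██···
········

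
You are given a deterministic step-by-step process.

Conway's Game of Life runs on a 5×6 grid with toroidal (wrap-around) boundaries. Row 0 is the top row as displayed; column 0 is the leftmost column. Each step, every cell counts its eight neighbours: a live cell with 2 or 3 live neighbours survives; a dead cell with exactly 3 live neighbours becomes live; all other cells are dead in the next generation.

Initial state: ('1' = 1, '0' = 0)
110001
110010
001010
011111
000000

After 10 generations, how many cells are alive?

step 0: 110001
110010
001010
011111
000000
step 1: 010001
001110
000000
011011
000100
step 2: 000000
001110
010001
001110
010101
step 3: 000000
001110
010001
010101
000100
step 4: 001010
001110
010001
000000
001010
step 5: 011011
011011
001110
000000
000000
step 6: 011011
000000
011011
000100
000000
step 7: 000000
000000
001110
001110
001110
step 8: 000100
000100
001010
010001
001010
step 9: 001110
001110
001110
011011
001110
step 10: 010001
010001
000000
010001
000000

6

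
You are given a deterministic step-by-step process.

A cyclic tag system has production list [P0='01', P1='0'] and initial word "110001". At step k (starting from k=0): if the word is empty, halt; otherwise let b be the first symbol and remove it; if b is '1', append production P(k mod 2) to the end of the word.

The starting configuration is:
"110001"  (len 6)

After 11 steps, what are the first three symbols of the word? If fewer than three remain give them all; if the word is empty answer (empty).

gen 0: "110001"  (len 6)
gen 1: "1000101"  (len 7)
gen 2: "0001010"  (len 7)
gen 3: "001010"  (len 6)
gen 4: "01010"  (len 5)
gen 5: "1010"  (len 4)
gen 6: "0100"  (len 4)
gen 7: "100"  (len 3)
gen 8: "000"  (len 3)
gen 9: "00"  (len 2)
gen 10: "0"  (len 1)
gen 11: (halted — word empty)

(empty)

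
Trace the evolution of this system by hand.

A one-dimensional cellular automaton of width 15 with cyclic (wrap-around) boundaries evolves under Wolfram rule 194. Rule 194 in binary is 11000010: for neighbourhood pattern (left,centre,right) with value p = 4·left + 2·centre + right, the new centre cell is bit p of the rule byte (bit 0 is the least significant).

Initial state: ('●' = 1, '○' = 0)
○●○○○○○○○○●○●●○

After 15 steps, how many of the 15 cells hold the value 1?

k=0  ○●○○○○○○○○●○●●○
k=1  ●○○○○○○○○●○○○●○
k=2  ○○○○○○○○●○○○●○○
k=3  ○○○○○○○●○○○●○○○
k=4  ○○○○○○●○○○●○○○○
k=5  ○○○○○●○○○●○○○○○
k=6  ○○○○●○○○●○○○○○○
k=7  ○○○●○○○●○○○○○○○
k=8  ○○●○○○●○○○○○○○○
k=9  ○●○○○●○○○○○○○○○
k=10  ●○○○●○○○○○○○○○○
k=11  ○○○●○○○○○○○○○○●
k=12  ○○●○○○○○○○○○○●○
k=13  ○●○○○○○○○○○○●○○
k=14  ●○○○○○○○○○○●○○○
k=15  ○○○○○○○○○○●○○○●

2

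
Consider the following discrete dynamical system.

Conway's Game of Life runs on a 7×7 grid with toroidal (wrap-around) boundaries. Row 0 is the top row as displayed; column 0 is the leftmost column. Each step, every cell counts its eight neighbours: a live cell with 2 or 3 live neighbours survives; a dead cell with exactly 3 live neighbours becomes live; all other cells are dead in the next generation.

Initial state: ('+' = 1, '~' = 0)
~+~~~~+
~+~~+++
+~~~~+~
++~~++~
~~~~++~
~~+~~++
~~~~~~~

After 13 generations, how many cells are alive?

step 0: ~+~~~~+
~+~~+++
+~~~~+~
++~~++~
~~~~++~
~~+~~++
~~~~~~~
step 1: ~~~~~~+
~+~~+~~
~~~~~~~
++~~~~~
++~+~~~
~~~~+++
+~~~~++
step 2: ~~~~~~+
~~~~~~~
++~~~~~
+++~~~~
~++~++~
~+~~+~~
+~~~+~~
step 3: ~~~~~~~
+~~~~~~
+~+~~~~
~~~+~~+
~~~~++~
+++~+~~
+~~~~+~
step 4: ~~~~~~+
~+~~~~~
++~~~~+
~~~++++
+++~+++
++~++~~
+~~~~~+
step 5: ~~~~~~+
~+~~~~+
~++~+~+
~~~+~~~
~~~~~~~
~~~++~~
~+~~~++
step 6: ~~~~~~+
~++~~~+
~+++~+~
~~++~~~
~~~++~~
~~~~++~
+~~~+++
step 7: ~+~~~~~
~+~+~++
+~~~+~~
~+~~~~~
~~+~~+~
~~~~~~~
+~~~+~~
step 8: ~++~+++
~++~+++
+++~+++
~+~~~~~
~~~~~~~
~~~~~~~
~~~~~~~
step 9: ~++~+~+
~~~~~~~
~~~~+~~
~++~~++
~~~~~~~
~~~~~~~
~~~~~+~
step 10: ~~~~~+~
~~~+~+~
~~~~~+~
~~~~~+~
~~~~~~~
~~~~~~~
~~~~~+~
step 11: ~~~~~++
~~~~~++
~~~~~++
~~~~~~~
~~~~~~~
~~~~~~~
~~~~~~~
step 12: ~~~~~++
+~~~+~~
~~~~~++
~~~~~~~
~~~~~~~
~~~~~~~
~~~~~~~
step 13: ~~~~~++
+~~~+~~
~~~~~++
~~~~~~~
~~~~~~~
~~~~~~~
~~~~~~~

6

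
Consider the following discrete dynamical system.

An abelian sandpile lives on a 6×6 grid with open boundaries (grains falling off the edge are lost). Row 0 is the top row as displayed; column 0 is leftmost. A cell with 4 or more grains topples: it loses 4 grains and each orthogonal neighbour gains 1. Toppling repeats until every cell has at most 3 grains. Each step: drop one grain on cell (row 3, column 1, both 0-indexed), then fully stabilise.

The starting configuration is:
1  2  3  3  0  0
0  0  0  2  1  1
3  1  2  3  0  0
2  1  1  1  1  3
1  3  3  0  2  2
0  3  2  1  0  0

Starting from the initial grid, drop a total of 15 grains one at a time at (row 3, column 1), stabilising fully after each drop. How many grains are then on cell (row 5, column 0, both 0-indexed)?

2

step 0: 1  2  3  3  0  0
0  0  0  2  1  1
3  1  2  3  0  0
2  1  1  1  1  3
1  3  3  0  2  2
0  3  2  1  0  0
step 1: 1  2  3  3  0  0
0  0  0  2  1  1
3  1  2  3  0  0
2  2  1  1  1  3
1  3  3  0  2  2
0  3  2  1  0  0
step 2: 1  2  3  3  0  0
0  0  0  2  1  1
3  1  2  3  0  0
2  3  1  1  1  3
1  3  3  0  2  2
0  3  2  1  0  0
step 3: 1  2  3  3  0  0
0  0  0  2  1  1
3  2  2  3  0  0
3  1  3  1  1  3
2  2  1  1  2  2
1  1  0  2  0  0
step 4: 1  2  3  3  0  0
0  0  0  2  1  1
3  2  2  3  0  0
3  2  3  1  1  3
2  2  1  1  2  2
1  1  0  2  0  0
step 5: 1  2  3  3  0  0
0  0  0  2  1  1
3  2  2  3  0  0
3  3  3  1  1  3
2  2  1  1  2  2
1  1  0  2  0  0
step 6: 1  2  3  3  0  0
1  1  1  3  1  1
1  1  1  0  1  0
1  3  1  3  1  3
3  3  2  1  2  2
1  1  0  2  0  0
step 7: 1  2  3  3  0  0
1  1  1  3  1  1
1  2  1  0  1  0
3  1  2  3  1  3
0  1  3  1  2  2
2  2  0  2  0  0
step 8: 1  2  3  3  0  0
1  1  1  3  1  1
1  2  1  0  1  0
3  2  2  3  1  3
0  1  3  1  2  2
2  2  0  2  0  0
step 9: 1  2  3  3  0  0
1  1  1  3  1  1
1  2  1  0  1  0
3  3  2  3  1  3
0  1  3  1  2  2
2  2  0  2  0  0
step 10: 1  2  3  3  0  0
1  1  1  3  1  1
2  3  1  0  1  0
0  1  3  3  1  3
1  2  3  1  2  2
2  2  0  2  0  0
step 11: 1  2  3  3  0  0
1  1  1  3  1  1
2  3  1  0  1  0
0  2  3  3  1  3
1  2  3  1  2  2
2  2  0  2  0  0
step 12: 1  2  3  3  0  0
1  1  1  3  1  1
2  3  1  0  1  0
0  3  3  3  1  3
1  2  3  1  2  2
2  2  0  2  0  0
step 13: 1  2  3  3  0  0
1  2  1  3  1  1
3  0  3  1  1  0
1  3  2  0  2  3
2  0  1  3  2  2
2  3  1  2  0  0
step 14: 1  2  3  3  0  0
1  2  1  3  1  1
3  1  3  1  1  0
2  0  3  0  2  3
2  1  1  3  2  2
2  3  1  2  0  0
step 15: 1  2  3  3  0  0
1  2  1  3  1  1
3  1  3  1  1  0
2  1  3  0  2  3
2  1  1  3  2  2
2  3  1  2  0  0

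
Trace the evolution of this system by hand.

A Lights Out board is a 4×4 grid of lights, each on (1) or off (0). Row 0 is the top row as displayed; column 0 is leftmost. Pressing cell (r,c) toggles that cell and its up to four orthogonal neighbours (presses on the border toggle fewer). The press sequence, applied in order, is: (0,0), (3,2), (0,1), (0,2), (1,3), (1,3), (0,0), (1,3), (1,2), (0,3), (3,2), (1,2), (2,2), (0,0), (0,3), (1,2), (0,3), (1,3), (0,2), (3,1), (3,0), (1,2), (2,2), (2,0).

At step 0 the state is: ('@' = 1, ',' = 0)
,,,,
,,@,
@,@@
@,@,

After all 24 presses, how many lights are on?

7

gen 0: ,,,,
,,@,
@,@@
@,@,
gen 1: @@,,
@,@,
@,@@
@,@,
gen 2: @@,,
@,@,
@,,@
@@,@
gen 3: ,,@,
@@@,
@,,@
@@,@
gen 4: ,@,@
@@,,
@,,@
@@,@
gen 5: ,@,,
@@@@
@,,,
@@,@
gen 6: ,@,@
@@,,
@,,@
@@,@
gen 7: @,,@
,@,,
@,,@
@@,@
gen 8: @,,,
,@@@
@,,,
@@,@
gen 9: @,@,
,,,,
@,@,
@@,@
gen 10: @,,@
,,,@
@,@,
@@,@
gen 11: @,,@
,,,@
@,,,
@,@,
gen 12: @,@@
,@@,
@,@,
@,@,
gen 13: @,@@
,@,,
@@,@
@,,,
gen 14: ,@@@
@@,,
@@,@
@,,,
gen 15: ,@,,
@@,@
@@,@
@,,,
gen 16: ,@@,
@,@,
@@@@
@,,,
gen 17: ,@,@
@,@@
@@@@
@,,,
gen 18: ,@,,
@,,,
@@@,
@,,,
gen 19: ,,@@
@,@,
@@@,
@,,,
gen 20: ,,@@
@,@,
@,@,
,@@,
gen 21: ,,@@
@,@,
,,@,
@,@,
gen 22: ,,,@
@@,@
,,,,
@,@,
gen 23: ,,,@
@@@@
,@@@
@,,,
gen 24: ,,,@
,@@@
@,@@
,,,,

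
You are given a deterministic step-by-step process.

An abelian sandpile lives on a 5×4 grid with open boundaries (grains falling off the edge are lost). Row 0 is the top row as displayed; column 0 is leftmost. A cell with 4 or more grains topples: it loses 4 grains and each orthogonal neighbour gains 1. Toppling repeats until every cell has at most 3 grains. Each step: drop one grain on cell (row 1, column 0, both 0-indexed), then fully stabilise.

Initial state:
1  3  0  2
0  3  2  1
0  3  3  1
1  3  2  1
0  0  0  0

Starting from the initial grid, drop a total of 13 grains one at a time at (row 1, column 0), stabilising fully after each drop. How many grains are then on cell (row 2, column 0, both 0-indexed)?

2

step 0: 1  3  0  2
0  3  2  1
0  3  3  1
1  3  2  1
0  0  0  0
step 1: 1  3  0  2
1  3  2  1
0  3  3  1
1  3  2  1
0  0  0  0
step 2: 1  3  0  2
2  3  2  1
0  3  3  1
1  3  2  1
0  0  0  0
step 3: 1  3  0  2
3  3  2  1
0  3  3  1
1  3  2  1
0  0  0  0
step 4: 3  0  2  2
1  3  0  2
2  2  2  2
2  1  0  2
0  1  1  0
step 5: 3  0  2  2
2  3  0  2
2  2  2  2
2  1  0  2
0  1  1  0
step 6: 3  0  2  2
3  3  0  2
2  2  2  2
2  1  0  2
0  1  1  0
step 7: 0  2  2  2
2  0  1  2
3  3  2  2
2  1  0  2
0  1  1  0
step 8: 0  2  2  2
3  0  1  2
3  3  2  2
2  1  0  2
0  1  1  0
step 9: 1  2  2  2
1  2  1  2
1  0  3  2
3  2  0  2
0  1  1  0
step 10: 1  2  2  2
2  2  1  2
1  0  3  2
3  2  0  2
0  1  1  0
step 11: 1  2  2  2
3  2  1  2
1  0  3  2
3  2  0  2
0  1  1  0
step 12: 2  2  2  2
0  3  1  2
2  0  3  2
3  2  0  2
0  1  1  0
step 13: 2  2  2  2
1  3  1  2
2  0  3  2
3  2  0  2
0  1  1  0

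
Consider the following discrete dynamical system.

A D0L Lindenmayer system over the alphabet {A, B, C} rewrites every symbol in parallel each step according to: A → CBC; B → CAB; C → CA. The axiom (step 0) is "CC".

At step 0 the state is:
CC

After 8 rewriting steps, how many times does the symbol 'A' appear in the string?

648

t=0: CC
t=1: CACA
t=2: CACBCCACBC
t=3: CACBCCACABCACACBCCACABCA
t=4: CACBCCACABCACACBCCACBCCABCACBCCACBCCACABCACACBCCACBCCABCACBC
t=5: CACBCCACABCACACBCCACBCCABCACBCCACBCCACABCACACBCCACABCACACB…CCACBCCABCACBCCACBCCACABCACACBCCACABCACACBCCABCACBCCACABCA  (len 148)
t=6: CACBCCACABCACACBCCACBCCABCACBCCACBCCACABCACACBCCACABCACACB…CABCACBCCACBCCACABCACACBCCABCACBCCACABCACACBCCACBCCABCACBC  (len 368)
t=7: CACBCCACABCACACBCCACBCCABCACBCCACBCCACABCACACBCCACABCACACB…CCACBCCABCACBCCACBCCACABCACACBCCACABCACACBCCABCACBCCACABCA  (len 912)
t=8: CACBCCACABCACACBCCACBCCABCACBCCACBCCACABCACACBCCACABCACACB…CABCACBCCACBCCACABCACACBCCABCACBCCACABCACACBCCACBCCABCACBC  (len 2264)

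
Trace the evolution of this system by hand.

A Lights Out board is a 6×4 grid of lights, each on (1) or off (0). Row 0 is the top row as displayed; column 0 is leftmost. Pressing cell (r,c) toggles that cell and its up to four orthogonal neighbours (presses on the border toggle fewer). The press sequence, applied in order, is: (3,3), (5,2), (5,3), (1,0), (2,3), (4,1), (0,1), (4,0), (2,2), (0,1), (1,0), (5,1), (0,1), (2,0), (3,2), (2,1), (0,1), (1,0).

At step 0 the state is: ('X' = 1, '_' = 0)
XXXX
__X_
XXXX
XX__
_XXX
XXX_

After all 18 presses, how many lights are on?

[0] XXXX
__X_
XXXX
XX__
_XXX
XXX_
[1] XXXX
__X_
XXX_
XXXX
_XX_
XXX_
[2] XXXX
__X_
XXX_
XXXX
_X__
X__X
[3] XXXX
__X_
XXX_
XXXX
_X_X
X_X_
[4] _XXX
XXX_
_XX_
XXXX
_X_X
X_X_
[5] _XXX
XXXX
_X_X
XXX_
_X_X
X_X_
[6] _XXX
XXXX
_X_X
X_X_
X_XX
XXX_
[7] X__X
X_XX
_X_X
X_X_
X_XX
XXX_
[8] X__X
X_XX
_X_X
__X_
_XXX
_XX_
[9] X__X
X__X
__X_
____
_XXX
_XX_
[10] _XXX
XX_X
__X_
____
_XXX
_XX_
[11] XXXX
___X
X_X_
____
_XXX
_XX_
[12] XXXX
___X
X_X_
____
__XX
X___
[13] ___X
_X_X
X_X_
____
__XX
X___
[14] ___X
XX_X
_XX_
X___
__XX
X___
[15] ___X
XX_X
_X__
XXXX
___X
X___
[16] ___X
X__X
X_X_
X_XX
___X
X___
[17] XXXX
XX_X
X_X_
X_XX
___X
X___
[18] _XXX
___X
__X_
X_XX
___X
X___

10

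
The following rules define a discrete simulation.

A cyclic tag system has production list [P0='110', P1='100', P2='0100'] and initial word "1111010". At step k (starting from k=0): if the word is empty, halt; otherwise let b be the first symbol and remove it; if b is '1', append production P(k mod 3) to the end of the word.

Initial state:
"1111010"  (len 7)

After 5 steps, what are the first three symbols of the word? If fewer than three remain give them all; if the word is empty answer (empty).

101

step 0: "1111010"  (len 7)
step 1: "111010110"  (len 9)
step 2: "11010110100"  (len 11)
step 3: "10101101000100"  (len 14)
step 4: "0101101000100110"  (len 16)
step 5: "101101000100110"  (len 15)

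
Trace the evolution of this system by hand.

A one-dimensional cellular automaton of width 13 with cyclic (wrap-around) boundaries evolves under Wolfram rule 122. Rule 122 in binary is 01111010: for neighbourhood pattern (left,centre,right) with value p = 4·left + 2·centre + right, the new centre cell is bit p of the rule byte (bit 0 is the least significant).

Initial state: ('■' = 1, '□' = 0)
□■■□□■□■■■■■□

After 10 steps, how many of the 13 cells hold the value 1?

t=0: □■■□□■□■■■■■□
t=1: ■■■■■□■■□□□■■
t=2: □□□□■■■■■□■■□
t=3: □□□■■□□□■■■■■
t=4: ■□■■■■□■■□□□■
t=5: ■■■□□■■■■■□■■
t=6: □□■■■■□□□■■■□
t=7: □■■□□■■□■■□■■
t=8: ■■■■■■■■■■■■■
t=9: □□□□□□□□□□□□□
t=10: □□□□□□□□□□□□□

0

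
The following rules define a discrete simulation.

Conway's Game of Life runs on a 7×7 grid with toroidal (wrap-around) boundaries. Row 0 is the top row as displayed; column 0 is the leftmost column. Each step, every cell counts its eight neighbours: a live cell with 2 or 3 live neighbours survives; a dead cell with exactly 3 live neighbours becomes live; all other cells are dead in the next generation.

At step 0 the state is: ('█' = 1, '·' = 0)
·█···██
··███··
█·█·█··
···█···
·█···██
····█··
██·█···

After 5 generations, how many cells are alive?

3

[0] ·█···██
··███··
█·█·█··
···█···
·█···██
····█··
██·█···
[1] ·█···██
█·█·█·█
·██·█··
███████
····██·
·██·███
███·███
[2] ·······
··█·█·█
·······
█·····█
·······
··█····
·······
[3] ·······
·······
█····██
·······
·······
·······
·······
[4] ·······
······█
······█
······█
·······
·······
·······
[5] ·······
·······
█····██
·······
·······
·······
·······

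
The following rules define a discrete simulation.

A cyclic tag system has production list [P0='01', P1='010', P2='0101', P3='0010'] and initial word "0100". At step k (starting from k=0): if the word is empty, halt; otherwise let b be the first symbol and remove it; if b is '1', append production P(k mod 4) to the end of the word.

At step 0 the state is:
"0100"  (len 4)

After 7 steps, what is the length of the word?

k=0  "0100"  (len 4)
k=1  "100"  (len 3)
k=2  "00010"  (len 5)
k=3  "0010"  (len 4)
k=4  "010"  (len 3)
k=5  "10"  (len 2)
k=6  "0010"  (len 4)
k=7  "010"  (len 3)

3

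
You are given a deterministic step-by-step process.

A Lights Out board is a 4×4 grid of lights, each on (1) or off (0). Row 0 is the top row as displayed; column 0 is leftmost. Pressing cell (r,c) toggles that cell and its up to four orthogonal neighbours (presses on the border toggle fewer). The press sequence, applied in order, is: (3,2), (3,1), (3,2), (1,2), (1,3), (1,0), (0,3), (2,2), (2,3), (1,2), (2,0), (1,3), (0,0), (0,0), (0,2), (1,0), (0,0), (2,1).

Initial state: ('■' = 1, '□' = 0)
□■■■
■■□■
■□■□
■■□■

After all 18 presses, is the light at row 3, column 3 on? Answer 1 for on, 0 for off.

0

gen 0: □■■■
■■□■
■□■□
■■□■
gen 1: □■■■
■■□■
■□□□
■□■□
gen 2: □■■■
■■□■
■■□□
□■□□
gen 3: □■■■
■■□■
■■■□
□□■■
gen 4: □■□■
■□■□
■■□□
□□■■
gen 5: □■□□
■□□■
■■□■
□□■■
gen 6: ■■□□
□■□■
□■□■
□□■■
gen 7: ■■■■
□■□□
□■□■
□□■■
gen 8: ■■■■
□■■□
□□■□
□□□■
gen 9: ■■■■
□■■■
□□□■
□□□□
gen 10: ■■□■
□□□□
□□■■
□□□□
gen 11: ■■□■
■□□□
■■■■
■□□□
gen 12: ■■□□
■□■■
■■■□
■□□□
gen 13: □□□□
□□■■
■■■□
■□□□
gen 14: ■■□□
■□■■
■■■□
■□□□
gen 15: ■□■■
■□□■
■■■□
■□□□
gen 16: □□■■
□■□■
□■■□
■□□□
gen 17: ■■■■
■■□■
□■■□
■□□□
gen 18: ■■■■
■□□■
■□□□
■■□□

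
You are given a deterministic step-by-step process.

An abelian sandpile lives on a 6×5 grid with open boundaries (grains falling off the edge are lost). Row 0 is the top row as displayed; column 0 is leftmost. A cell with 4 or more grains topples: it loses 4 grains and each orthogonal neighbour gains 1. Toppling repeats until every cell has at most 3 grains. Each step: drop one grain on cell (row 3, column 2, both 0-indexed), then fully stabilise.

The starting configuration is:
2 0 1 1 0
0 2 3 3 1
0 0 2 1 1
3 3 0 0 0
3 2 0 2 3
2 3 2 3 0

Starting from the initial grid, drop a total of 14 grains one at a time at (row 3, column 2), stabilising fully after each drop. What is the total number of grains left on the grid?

49

step 0: 2 0 1 1 0
0 2 3 3 1
0 0 2 1 1
3 3 0 0 0
3 2 0 2 3
2 3 2 3 0
step 1: 2 0 1 1 0
0 2 3 3 1
0 0 2 1 1
3 3 1 0 0
3 2 0 2 3
2 3 2 3 0
step 2: 2 0 1 1 0
0 2 3 3 1
0 0 2 1 1
3 3 2 0 0
3 2 0 2 3
2 3 2 3 0
step 3: 2 0 1 1 0
0 2 3 3 1
0 0 2 1 1
3 3 3 0 0
3 2 0 2 3
2 3 2 3 0
step 4: 2 0 1 1 0
0 2 3 3 1
1 1 3 1 1
1 2 1 1 0
2 1 2 2 3
0 1 3 3 0
step 5: 2 0 1 1 0
0 2 3 3 1
1 1 3 1 1
1 2 2 1 0
2 1 2 2 3
0 1 3 3 0
step 6: 2 0 1 1 0
0 2 3 3 1
1 1 3 1 1
1 2 3 1 0
2 1 2 2 3
0 1 3 3 0
step 7: 2 0 2 2 0
0 3 1 0 2
1 2 1 3 1
1 3 1 2 0
2 1 3 2 3
0 1 3 3 0
step 8: 2 0 2 2 0
0 3 1 0 2
1 2 1 3 1
1 3 2 2 0
2 1 3 2 3
0 1 3 3 0
step 9: 2 0 2 2 0
0 3 1 0 2
1 2 1 3 1
1 3 3 2 0
2 1 3 2 3
0 1 3 3 0
step 10: 2 0 2 2 0
0 3 1 1 2
1 3 3 0 2
2 0 3 1 2
2 3 2 2 0
0 2 1 1 2
step 11: 2 1 2 2 0
1 0 3 1 2
2 1 1 1 2
2 2 1 2 2
2 3 3 2 0
0 2 1 1 2
step 12: 2 1 2 2 0
1 0 3 1 2
2 1 1 1 2
2 2 2 2 2
2 3 3 2 0
0 2 1 1 2
step 13: 2 1 2 2 0
1 0 3 1 2
2 1 1 1 2
2 2 3 2 2
2 3 3 2 0
0 2 1 1 2
step 14: 2 1 2 2 0
1 0 3 1 2
2 2 2 1 2
3 0 2 3 2
3 1 1 3 0
0 3 2 1 2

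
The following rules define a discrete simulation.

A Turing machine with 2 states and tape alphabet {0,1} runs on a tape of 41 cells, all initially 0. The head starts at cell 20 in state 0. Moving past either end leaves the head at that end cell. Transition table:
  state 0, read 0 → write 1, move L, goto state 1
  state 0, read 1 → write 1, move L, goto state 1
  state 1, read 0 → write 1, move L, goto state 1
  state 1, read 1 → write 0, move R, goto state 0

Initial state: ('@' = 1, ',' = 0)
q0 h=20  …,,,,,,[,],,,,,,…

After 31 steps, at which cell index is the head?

1

gen 0: q0 h=20  …,,,,,,[,],,,,,,…
gen 1: q1 h=19  …,,,,,,[,]@,,,,,…
gen 2: q1 h=18  …,,,,,,[,]@@,,,,…
gen 3: q1 h=17  …,,,,,,[,]@@@,,,…
gen 4: q1 h=16  …,,,,,,[,]@@@@,,…
gen 5: q1 h=15  …,,,,,,[,]@@@@@,…
gen 6: q1 h=14  …,,,,,,[,]@@@@@@…
gen 7: q1 h=13  …,,,,,,[,]@@@@@@…
gen 8: q1 h=12  …,,,,,,[,]@@@@@@…
gen 9: q1 h=11  …,,,,,,[,]@@@@@@…
gen 10: q1 h=10  …,,,,,,[,]@@@@@@…
gen 11: q1 h= 9  …,,,,,,[,]@@@@@@…
gen 12: q1 h= 8  …,,,,,,[,]@@@@@@…
gen 13: q1 h= 7  …,,,,,,[,]@@@@@@…
gen 14: q1 h= 6  |,,,,,,[,]@@@@@@…
gen 15: q1 h= 5  |,,,,,[,]@@@@@@…
gen 16: q1 h= 4  |,,,,[,]@@@@@@…
gen 17: q1 h= 3  |,,,[,]@@@@@@…
gen 18: q1 h= 2  |,,[,]@@@@@@…
gen 19: q1 h= 1  |,[,]@@@@@@…
gen 20: q1 h= 0  |[,]@@@@@@…
gen 21: q1 h= 0  |[@]@@@@@@…
gen 22: q0 h= 1  |,[@]@@@@@@…
gen 23: q1 h= 0  |[,]@@@@@@…
gen 24: q1 h= 0  |[@]@@@@@@…
gen 25: q0 h= 1  |,[@]@@@@@@…
gen 26: q1 h= 0  |[,]@@@@@@…
gen 27: q1 h= 0  |[@]@@@@@@…
gen 28: q0 h= 1  |,[@]@@@@@@…
gen 29: q1 h= 0  |[,]@@@@@@…
gen 30: q1 h= 0  |[@]@@@@@@…
gen 31: q0 h= 1  |,[@]@@@@@@…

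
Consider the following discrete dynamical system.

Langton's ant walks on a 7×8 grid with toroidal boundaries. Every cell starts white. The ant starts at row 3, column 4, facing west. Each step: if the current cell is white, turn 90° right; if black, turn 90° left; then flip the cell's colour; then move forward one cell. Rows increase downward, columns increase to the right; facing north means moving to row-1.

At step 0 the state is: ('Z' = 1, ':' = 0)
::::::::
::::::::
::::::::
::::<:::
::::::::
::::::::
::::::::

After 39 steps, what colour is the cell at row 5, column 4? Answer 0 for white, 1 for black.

1

gen 0: ::::::::
::::::::
::::::::
::::<:::
::::::::
::::::::
::::::::
gen 1: ::::::::
::::::::
::::^:::
::::Z:::
::::::::
::::::::
::::::::
gen 2: ::::::::
::::::::
::::Z>::
::::Z:::
::::::::
::::::::
::::::::
gen 3: ::::::::
::::::::
::::ZZ::
::::Zv::
::::::::
::::::::
::::::::
gen 4: ::::::::
::::::::
::::ZZ::
::::<Z::
::::::::
::::::::
::::::::
gen 5: ::::::::
::::::::
::::ZZ::
:::::Z::
::::v:::
::::::::
::::::::
gen 6: ::::::::
::::::::
::::ZZ::
:::::Z::
:::<Z:::
::::::::
::::::::
gen 7: ::::::::
::::::::
::::ZZ::
:::^:Z::
:::ZZ:::
::::::::
::::::::
gen 8: ::::::::
::::::::
::::ZZ::
:::Z>Z::
:::ZZ:::
::::::::
::::::::
gen 9: ::::::::
::::::::
::::ZZ::
:::ZZZ::
:::Zv:::
::::::::
::::::::
gen 10: ::::::::
::::::::
::::ZZ::
:::ZZZ::
:::Z:>::
::::::::
::::::::
gen 11: ::::::::
::::::::
::::ZZ::
:::ZZZ::
:::Z:Z::
:::::v::
::::::::
gen 12: ::::::::
::::::::
::::ZZ::
:::ZZZ::
:::Z:Z::
::::<Z::
::::::::
gen 13: ::::::::
::::::::
::::ZZ::
:::ZZZ::
:::Z^Z::
::::ZZ::
::::::::
gen 14: ::::::::
::::::::
::::ZZ::
:::ZZZ::
:::ZZ>::
::::ZZ::
::::::::
gen 15: ::::::::
::::::::
::::ZZ::
:::ZZ^::
:::ZZ:::
::::ZZ::
::::::::
gen 16: ::::::::
::::::::
::::ZZ::
:::Z<:::
:::ZZ:::
::::ZZ::
::::::::
gen 17: ::::::::
::::::::
::::ZZ::
:::Z::::
:::Zv:::
::::ZZ::
::::::::
gen 18: ::::::::
::::::::
::::ZZ::
:::Z::::
:::Z:>::
::::ZZ::
::::::::
gen 19: ::::::::
::::::::
::::ZZ::
:::Z::::
:::Z:Z::
::::Zv::
::::::::
gen 20: ::::::::
::::::::
::::ZZ::
:::Z::::
:::Z:Z::
::::Z:>:
::::::::
gen 21: ::::::::
::::::::
::::ZZ::
:::Z::::
:::Z:Z::
::::Z:Z:
::::::v:
gen 22: ::::::::
::::::::
::::ZZ::
:::Z::::
:::Z:Z::
::::Z:Z:
:::::<Z:
gen 23: ::::::::
::::::::
::::ZZ::
:::Z::::
:::Z:Z::
::::Z^Z:
:::::ZZ:
gen 24: ::::::::
::::::::
::::ZZ::
:::Z::::
:::Z:Z::
::::ZZ>:
:::::ZZ:
gen 25: ::::::::
::::::::
::::ZZ::
:::Z::::
:::Z:Z^:
::::ZZ::
:::::ZZ:
gen 26: ::::::::
::::::::
::::ZZ::
:::Z::::
:::Z:ZZ>
::::ZZ::
:::::ZZ:
gen 27: ::::::::
::::::::
::::ZZ::
:::Z::::
:::Z:ZZZ
::::ZZ:v
:::::ZZ:
gen 28: ::::::::
::::::::
::::ZZ::
:::Z::::
:::Z:ZZZ
::::ZZ<Z
:::::ZZ:
gen 29: ::::::::
::::::::
::::ZZ::
:::Z::::
:::Z:Z^Z
::::ZZZZ
:::::ZZ:
gen 30: ::::::::
::::::::
::::ZZ::
:::Z::::
:::Z:<:Z
::::ZZZZ
:::::ZZ:
gen 31: ::::::::
::::::::
::::ZZ::
:::Z::::
:::Z:::Z
::::ZvZZ
:::::ZZ:
gen 32: ::::::::
::::::::
::::ZZ::
:::Z::::
:::Z:::Z
::::Z:>Z
:::::ZZ:
gen 33: ::::::::
::::::::
::::ZZ::
:::Z::::
:::Z::^Z
::::Z::Z
:::::ZZ:
gen 34: ::::::::
::::::::
::::ZZ::
:::Z::::
:::Z::Z>
::::Z::Z
:::::ZZ:
gen 35: ::::::::
::::::::
::::ZZ::
:::Z:::^
:::Z::Z:
::::Z::Z
:::::ZZ:
gen 36: ::::::::
::::::::
::::ZZ::
>::Z:::Z
:::Z::Z:
::::Z::Z
:::::ZZ:
gen 37: ::::::::
::::::::
::::ZZ::
Z::Z:::Z
v::Z::Z:
::::Z::Z
:::::ZZ:
gen 38: ::::::::
::::::::
::::ZZ::
Z::Z:::Z
Z::Z::Z<
::::Z::Z
:::::ZZ:
gen 39: ::::::::
::::::::
::::ZZ::
Z::Z:::^
Z::Z::ZZ
::::Z::Z
:::::ZZ:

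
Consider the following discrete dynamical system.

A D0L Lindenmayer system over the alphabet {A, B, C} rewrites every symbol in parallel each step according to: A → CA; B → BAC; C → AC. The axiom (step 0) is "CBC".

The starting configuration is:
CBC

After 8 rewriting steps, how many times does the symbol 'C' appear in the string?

511

k=0  CBC
k=1  ACBACAC
k=2  CAACBACCAACCAAC
k=3  ACCACAACBACCAACACCACAACACCACAAC
k=4  CAACACCAACCACAACBACCAACACCACAACCAACACCAACCACAACCAACACCAACCACAAC
k=5  ACCACAACCAACACCACAACACCAACCACAACBACCAACACCACAACCAACACCAACC…ACCAACACCACAACACCAACCACAACACCACAACCAACACCACAACACCAACCACAAC  (len 127)
k=6  CAACACCAACCACAACACCACAACCAACACCAACCACAACCAACACCACAACACCAAC…CAACCACAACACCACAACCAACACCAACCACAACCAACACCACAACACCAACCACAAC  (len 255)
k=7  ACCACAACCAACACCACAACACCAACCACAACCAACACCAACCACAACACCACAACCA…CAACCACAACACCACAACCAACACCAACCACAACCAACACCACAACACCAACCACAAC  (len 511)
k=8  CAACACCAACCACAACACCACAACCAACACCAACCACAACCAACACCACAACACCAAC…CAACCACAACACCACAACCAACACCAACCACAACCAACACCACAACACCAACCACAAC  (len 1023)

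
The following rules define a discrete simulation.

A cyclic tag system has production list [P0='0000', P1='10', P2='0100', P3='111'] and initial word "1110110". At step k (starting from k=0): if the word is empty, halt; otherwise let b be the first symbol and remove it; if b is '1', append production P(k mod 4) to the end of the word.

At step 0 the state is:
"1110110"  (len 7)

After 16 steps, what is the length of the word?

14

0) "1110110"  (len 7)
1) "1101100000"  (len 10)
2) "10110000010"  (len 11)
3) "01100000100100"  (len 14)
4) "1100000100100"  (len 13)
5) "1000001001000000"  (len 16)
6) "00000100100000010"  (len 17)
7) "0000100100000010"  (len 16)
8) "000100100000010"  (len 15)
9) "00100100000010"  (len 14)
10) "0100100000010"  (len 13)
11) "100100000010"  (len 12)
12) "00100000010111"  (len 14)
13) "0100000010111"  (len 13)
14) "100000010111"  (len 12)
15) "000000101110100"  (len 15)
16) "00000101110100"  (len 14)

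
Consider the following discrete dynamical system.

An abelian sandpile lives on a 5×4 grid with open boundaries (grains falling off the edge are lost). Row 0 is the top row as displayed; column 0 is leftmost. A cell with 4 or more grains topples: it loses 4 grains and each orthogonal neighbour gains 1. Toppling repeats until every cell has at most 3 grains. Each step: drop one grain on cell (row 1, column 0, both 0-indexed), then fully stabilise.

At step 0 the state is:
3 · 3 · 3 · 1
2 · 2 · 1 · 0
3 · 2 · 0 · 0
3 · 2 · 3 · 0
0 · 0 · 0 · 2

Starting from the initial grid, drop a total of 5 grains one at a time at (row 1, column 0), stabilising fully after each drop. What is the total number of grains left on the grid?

0) 3 · 3 · 3 · 1
2 · 2 · 1 · 0
3 · 2 · 0 · 0
3 · 2 · 3 · 0
0 · 0 · 0 · 2
1) 3 · 3 · 3 · 1
3 · 2 · 1 · 0
3 · 2 · 0 · 0
3 · 2 · 3 · 0
0 · 0 · 0 · 2
2) 1 · 2 · 0 · 2
3 · 1 · 3 · 0
2 · 1 · 2 · 0
1 · 1 · 0 · 1
1 · 1 · 1 · 2
3) 2 · 2 · 0 · 2
0 · 2 · 3 · 0
3 · 1 · 2 · 0
1 · 1 · 0 · 1
1 · 1 · 1 · 2
4) 2 · 2 · 0 · 2
1 · 2 · 3 · 0
3 · 1 · 2 · 0
1 · 1 · 0 · 1
1 · 1 · 1 · 2
5) 2 · 2 · 0 · 2
2 · 2 · 3 · 0
3 · 1 · 2 · 0
1 · 1 · 0 · 1
1 · 1 · 1 · 2

27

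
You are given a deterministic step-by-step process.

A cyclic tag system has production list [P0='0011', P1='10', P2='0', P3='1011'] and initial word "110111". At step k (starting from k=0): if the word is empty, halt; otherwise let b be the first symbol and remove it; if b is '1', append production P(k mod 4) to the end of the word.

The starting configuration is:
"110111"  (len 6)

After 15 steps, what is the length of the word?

19

gen 0: "110111"  (len 6)
gen 1: "101110011"  (len 9)
gen 2: "0111001110"  (len 10)
gen 3: "111001110"  (len 9)
gen 4: "110011101011"  (len 12)
gen 5: "100111010110011"  (len 15)
gen 6: "0011101011001110"  (len 16)
gen 7: "011101011001110"  (len 15)
gen 8: "11101011001110"  (len 14)
gen 9: "11010110011100011"  (len 17)
gen 10: "101011001110001110"  (len 18)
gen 11: "010110011100011100"  (len 18)
gen 12: "10110011100011100"  (len 17)
gen 13: "01100111000111000011"  (len 20)
gen 14: "1100111000111000011"  (len 19)
gen 15: "1001110001110000110"  (len 19)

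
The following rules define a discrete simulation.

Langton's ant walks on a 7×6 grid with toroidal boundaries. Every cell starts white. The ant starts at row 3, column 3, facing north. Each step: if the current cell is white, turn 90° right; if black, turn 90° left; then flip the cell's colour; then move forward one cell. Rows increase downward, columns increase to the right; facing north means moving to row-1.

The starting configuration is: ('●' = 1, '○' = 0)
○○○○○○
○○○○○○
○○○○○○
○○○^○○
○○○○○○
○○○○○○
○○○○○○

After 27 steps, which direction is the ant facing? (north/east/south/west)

west

k=0  ○○○○○○
○○○○○○
○○○○○○
○○○^○○
○○○○○○
○○○○○○
○○○○○○
k=1  ○○○○○○
○○○○○○
○○○○○○
○○○●>○
○○○○○○
○○○○○○
○○○○○○
k=2  ○○○○○○
○○○○○○
○○○○○○
○○○●●○
○○○○v○
○○○○○○
○○○○○○
k=3  ○○○○○○
○○○○○○
○○○○○○
○○○●●○
○○○<●○
○○○○○○
○○○○○○
k=4  ○○○○○○
○○○○○○
○○○○○○
○○○^●○
○○○●●○
○○○○○○
○○○○○○
k=5  ○○○○○○
○○○○○○
○○○○○○
○○<○●○
○○○●●○
○○○○○○
○○○○○○
k=6  ○○○○○○
○○○○○○
○○^○○○
○○●○●○
○○○●●○
○○○○○○
○○○○○○
k=7  ○○○○○○
○○○○○○
○○●>○○
○○●○●○
○○○●●○
○○○○○○
○○○○○○
k=8  ○○○○○○
○○○○○○
○○●●○○
○○●v●○
○○○●●○
○○○○○○
○○○○○○
k=9  ○○○○○○
○○○○○○
○○●●○○
○○<●●○
○○○●●○
○○○○○○
○○○○○○
k=10  ○○○○○○
○○○○○○
○○●●○○
○○○●●○
○○v●●○
○○○○○○
○○○○○○
k=11  ○○○○○○
○○○○○○
○○●●○○
○○○●●○
○<●●●○
○○○○○○
○○○○○○
k=12  ○○○○○○
○○○○○○
○○●●○○
○^○●●○
○●●●●○
○○○○○○
○○○○○○
k=13  ○○○○○○
○○○○○○
○○●●○○
○●>●●○
○●●●●○
○○○○○○
○○○○○○
k=14  ○○○○○○
○○○○○○
○○●●○○
○●●●●○
○●v●●○
○○○○○○
○○○○○○
k=15  ○○○○○○
○○○○○○
○○●●○○
○●●●●○
○●○>●○
○○○○○○
○○○○○○
k=16  ○○○○○○
○○○○○○
○○●●○○
○●●^●○
○●○○●○
○○○○○○
○○○○○○
k=17  ○○○○○○
○○○○○○
○○●●○○
○●<○●○
○●○○●○
○○○○○○
○○○○○○
k=18  ○○○○○○
○○○○○○
○○●●○○
○●○○●○
○●v○●○
○○○○○○
○○○○○○
k=19  ○○○○○○
○○○○○○
○○●●○○
○●○○●○
○<●○●○
○○○○○○
○○○○○○
k=20  ○○○○○○
○○○○○○
○○●●○○
○●○○●○
○○●○●○
○v○○○○
○○○○○○
k=21  ○○○○○○
○○○○○○
○○●●○○
○●○○●○
○○●○●○
<●○○○○
○○○○○○
k=22  ○○○○○○
○○○○○○
○○●●○○
○●○○●○
^○●○●○
●●○○○○
○○○○○○
k=23  ○○○○○○
○○○○○○
○○●●○○
○●○○●○
●>●○●○
●●○○○○
○○○○○○
k=24  ○○○○○○
○○○○○○
○○●●○○
○●○○●○
●●●○●○
●v○○○○
○○○○○○
k=25  ○○○○○○
○○○○○○
○○●●○○
○●○○●○
●●●○●○
●○>○○○
○○○○○○
k=26  ○○○○○○
○○○○○○
○○●●○○
○●○○●○
●●●○●○
●○●○○○
○○v○○○
k=27  ○○○○○○
○○○○○○
○○●●○○
○●○○●○
●●●○●○
●○●○○○
○<●○○○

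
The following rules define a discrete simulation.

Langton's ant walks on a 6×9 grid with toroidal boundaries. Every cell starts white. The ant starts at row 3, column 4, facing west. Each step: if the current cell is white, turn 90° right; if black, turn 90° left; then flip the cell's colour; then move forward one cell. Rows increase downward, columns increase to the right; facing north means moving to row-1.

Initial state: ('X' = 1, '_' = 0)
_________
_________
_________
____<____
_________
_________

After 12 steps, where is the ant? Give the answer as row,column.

5,4

step 0: _________
_________
_________
____<____
_________
_________
step 1: _________
_________
____^____
____X____
_________
_________
step 2: _________
_________
____X>___
____X____
_________
_________
step 3: _________
_________
____XX___
____Xv___
_________
_________
step 4: _________
_________
____XX___
____<X___
_________
_________
step 5: _________
_________
____XX___
_____X___
____v____
_________
step 6: _________
_________
____XX___
_____X___
___<X____
_________
step 7: _________
_________
____XX___
___^_X___
___XX____
_________
step 8: _________
_________
____XX___
___X>X___
___XX____
_________
step 9: _________
_________
____XX___
___XXX___
___Xv____
_________
step 10: _________
_________
____XX___
___XXX___
___X_>___
_________
step 11: _________
_________
____XX___
___XXX___
___X_X___
_____v___
step 12: _________
_________
____XX___
___XXX___
___X_X___
____<X___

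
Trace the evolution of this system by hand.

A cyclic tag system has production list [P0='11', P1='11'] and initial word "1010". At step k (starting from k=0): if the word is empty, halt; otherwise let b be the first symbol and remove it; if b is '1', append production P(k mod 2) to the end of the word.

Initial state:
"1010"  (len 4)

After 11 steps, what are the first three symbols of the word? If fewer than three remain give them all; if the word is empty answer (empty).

[0] "1010"  (len 4)
[1] "01011"  (len 5)
[2] "1011"  (len 4)
[3] "01111"  (len 5)
[4] "1111"  (len 4)
[5] "11111"  (len 5)
[6] "111111"  (len 6)
[7] "1111111"  (len 7)
[8] "11111111"  (len 8)
[9] "111111111"  (len 9)
[10] "1111111111"  (len 10)
[11] "11111111111"  (len 11)

111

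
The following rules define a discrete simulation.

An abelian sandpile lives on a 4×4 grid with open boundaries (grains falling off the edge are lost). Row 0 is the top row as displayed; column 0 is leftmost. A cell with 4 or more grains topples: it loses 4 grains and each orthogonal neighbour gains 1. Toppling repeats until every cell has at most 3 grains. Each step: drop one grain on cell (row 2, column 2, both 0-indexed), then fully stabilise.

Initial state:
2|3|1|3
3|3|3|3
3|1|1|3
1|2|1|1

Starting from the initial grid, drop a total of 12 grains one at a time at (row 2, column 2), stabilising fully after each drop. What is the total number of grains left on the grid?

0) 2|3|1|3
3|3|3|3
3|1|1|3
1|2|1|1
1) 2|3|1|3
3|3|3|3
3|1|2|3
1|2|1|1
2) 2|3|1|3
3|3|3|3
3|1|3|3
1|2|1|1
3) 0|2|0|1
2|3|3|2
1|0|3|1
2|3|2|2
4) 0|3|1|1
3|0|1|3
1|2|1|2
2|3|3|2
5) 0|3|1|1
3|0|1|3
1|2|2|2
2|3|3|2
6) 0|3|1|1
3|0|1|3
1|2|3|2
2|3|3|2
7) 0|3|1|1
3|1|2|3
2|0|2|3
3|1|1|3
8) 0|3|1|1
3|1|2|3
2|0|3|3
3|1|1|3
9) 0|3|2|2
3|2|0|1
2|1|2|2
3|1|3|0
10) 0|3|2|2
3|2|0|1
2|1|3|2
3|1|3|0
11) 0|3|2|2
3|2|1|1
2|2|1|3
3|2|0|1
12) 0|3|2|2
3|2|1|1
2|2|2|3
3|2|0|1

29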